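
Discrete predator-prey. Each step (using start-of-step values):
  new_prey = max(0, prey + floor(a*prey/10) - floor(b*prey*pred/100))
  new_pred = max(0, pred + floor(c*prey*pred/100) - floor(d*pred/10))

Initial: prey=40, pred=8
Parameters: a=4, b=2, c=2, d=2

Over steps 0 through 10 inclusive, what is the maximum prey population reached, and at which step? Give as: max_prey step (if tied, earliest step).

Step 1: prey: 40+16-6=50; pred: 8+6-1=13
Step 2: prey: 50+20-13=57; pred: 13+13-2=24
Step 3: prey: 57+22-27=52; pred: 24+27-4=47
Step 4: prey: 52+20-48=24; pred: 47+48-9=86
Step 5: prey: 24+9-41=0; pred: 86+41-17=110
Step 6: prey: 0+0-0=0; pred: 110+0-22=88
Step 7: prey: 0+0-0=0; pred: 88+0-17=71
Step 8: prey: 0+0-0=0; pred: 71+0-14=57
Step 9: prey: 0+0-0=0; pred: 57+0-11=46
Step 10: prey: 0+0-0=0; pred: 46+0-9=37
Max prey = 57 at step 2

Answer: 57 2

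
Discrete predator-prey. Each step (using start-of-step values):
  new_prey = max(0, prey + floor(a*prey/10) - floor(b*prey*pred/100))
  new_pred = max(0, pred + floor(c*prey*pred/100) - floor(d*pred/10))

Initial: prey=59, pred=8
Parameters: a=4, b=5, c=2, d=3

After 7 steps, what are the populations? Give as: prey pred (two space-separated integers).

Step 1: prey: 59+23-23=59; pred: 8+9-2=15
Step 2: prey: 59+23-44=38; pred: 15+17-4=28
Step 3: prey: 38+15-53=0; pred: 28+21-8=41
Step 4: prey: 0+0-0=0; pred: 41+0-12=29
Step 5: prey: 0+0-0=0; pred: 29+0-8=21
Step 6: prey: 0+0-0=0; pred: 21+0-6=15
Step 7: prey: 0+0-0=0; pred: 15+0-4=11

Answer: 0 11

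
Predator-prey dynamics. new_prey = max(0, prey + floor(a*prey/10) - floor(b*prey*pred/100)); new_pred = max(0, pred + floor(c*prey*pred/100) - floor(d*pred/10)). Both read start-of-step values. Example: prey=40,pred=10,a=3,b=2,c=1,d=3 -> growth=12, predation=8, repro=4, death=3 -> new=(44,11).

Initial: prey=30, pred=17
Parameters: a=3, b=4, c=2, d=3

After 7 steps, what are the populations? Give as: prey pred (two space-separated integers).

Answer: 1 6

Derivation:
Step 1: prey: 30+9-20=19; pred: 17+10-5=22
Step 2: prey: 19+5-16=8; pred: 22+8-6=24
Step 3: prey: 8+2-7=3; pred: 24+3-7=20
Step 4: prey: 3+0-2=1; pred: 20+1-6=15
Step 5: prey: 1+0-0=1; pred: 15+0-4=11
Step 6: prey: 1+0-0=1; pred: 11+0-3=8
Step 7: prey: 1+0-0=1; pred: 8+0-2=6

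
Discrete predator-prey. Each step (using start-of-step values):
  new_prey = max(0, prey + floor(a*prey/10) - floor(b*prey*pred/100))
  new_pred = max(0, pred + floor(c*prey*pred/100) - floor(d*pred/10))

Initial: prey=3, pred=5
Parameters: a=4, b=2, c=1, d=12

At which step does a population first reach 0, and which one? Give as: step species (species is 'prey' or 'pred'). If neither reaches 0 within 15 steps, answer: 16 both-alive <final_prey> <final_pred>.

Step 1: prey: 3+1-0=4; pred: 5+0-6=0
First extinction: pred at step 1

Answer: 1 pred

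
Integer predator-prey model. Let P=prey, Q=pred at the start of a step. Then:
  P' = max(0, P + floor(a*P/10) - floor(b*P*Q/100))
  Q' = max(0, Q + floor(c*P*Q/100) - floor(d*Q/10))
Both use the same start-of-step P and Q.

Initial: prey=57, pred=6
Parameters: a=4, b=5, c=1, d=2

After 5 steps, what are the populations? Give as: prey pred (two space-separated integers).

Step 1: prey: 57+22-17=62; pred: 6+3-1=8
Step 2: prey: 62+24-24=62; pred: 8+4-1=11
Step 3: prey: 62+24-34=52; pred: 11+6-2=15
Step 4: prey: 52+20-39=33; pred: 15+7-3=19
Step 5: prey: 33+13-31=15; pred: 19+6-3=22

Answer: 15 22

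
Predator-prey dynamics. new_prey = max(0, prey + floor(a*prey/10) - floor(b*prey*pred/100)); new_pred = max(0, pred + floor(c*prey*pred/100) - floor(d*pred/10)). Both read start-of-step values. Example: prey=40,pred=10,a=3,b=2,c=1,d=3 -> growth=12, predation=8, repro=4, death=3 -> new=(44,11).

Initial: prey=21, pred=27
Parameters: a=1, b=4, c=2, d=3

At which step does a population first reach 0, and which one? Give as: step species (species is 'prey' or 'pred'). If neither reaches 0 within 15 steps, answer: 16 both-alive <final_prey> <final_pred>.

Step 1: prey: 21+2-22=1; pred: 27+11-8=30
Step 2: prey: 1+0-1=0; pred: 30+0-9=21
First extinction: prey at step 2

Answer: 2 prey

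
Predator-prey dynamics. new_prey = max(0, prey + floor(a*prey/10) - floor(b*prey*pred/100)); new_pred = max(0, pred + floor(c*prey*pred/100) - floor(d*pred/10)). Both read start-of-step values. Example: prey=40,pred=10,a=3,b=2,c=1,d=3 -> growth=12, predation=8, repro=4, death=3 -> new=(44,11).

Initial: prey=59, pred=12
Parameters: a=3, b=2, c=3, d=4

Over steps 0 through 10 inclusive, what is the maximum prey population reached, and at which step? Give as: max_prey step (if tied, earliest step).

Answer: 62 1

Derivation:
Step 1: prey: 59+17-14=62; pred: 12+21-4=29
Step 2: prey: 62+18-35=45; pred: 29+53-11=71
Step 3: prey: 45+13-63=0; pred: 71+95-28=138
Step 4: prey: 0+0-0=0; pred: 138+0-55=83
Step 5: prey: 0+0-0=0; pred: 83+0-33=50
Step 6: prey: 0+0-0=0; pred: 50+0-20=30
Step 7: prey: 0+0-0=0; pred: 30+0-12=18
Step 8: prey: 0+0-0=0; pred: 18+0-7=11
Step 9: prey: 0+0-0=0; pred: 11+0-4=7
Step 10: prey: 0+0-0=0; pred: 7+0-2=5
Max prey = 62 at step 1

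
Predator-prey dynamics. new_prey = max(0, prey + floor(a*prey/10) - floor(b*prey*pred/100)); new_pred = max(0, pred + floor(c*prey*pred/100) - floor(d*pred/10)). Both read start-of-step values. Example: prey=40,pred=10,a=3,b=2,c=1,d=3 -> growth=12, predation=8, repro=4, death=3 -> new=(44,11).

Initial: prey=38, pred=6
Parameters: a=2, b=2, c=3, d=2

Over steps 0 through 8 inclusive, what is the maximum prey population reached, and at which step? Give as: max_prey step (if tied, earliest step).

Step 1: prey: 38+7-4=41; pred: 6+6-1=11
Step 2: prey: 41+8-9=40; pred: 11+13-2=22
Step 3: prey: 40+8-17=31; pred: 22+26-4=44
Step 4: prey: 31+6-27=10; pred: 44+40-8=76
Step 5: prey: 10+2-15=0; pred: 76+22-15=83
Step 6: prey: 0+0-0=0; pred: 83+0-16=67
Step 7: prey: 0+0-0=0; pred: 67+0-13=54
Step 8: prey: 0+0-0=0; pred: 54+0-10=44
Max prey = 41 at step 1

Answer: 41 1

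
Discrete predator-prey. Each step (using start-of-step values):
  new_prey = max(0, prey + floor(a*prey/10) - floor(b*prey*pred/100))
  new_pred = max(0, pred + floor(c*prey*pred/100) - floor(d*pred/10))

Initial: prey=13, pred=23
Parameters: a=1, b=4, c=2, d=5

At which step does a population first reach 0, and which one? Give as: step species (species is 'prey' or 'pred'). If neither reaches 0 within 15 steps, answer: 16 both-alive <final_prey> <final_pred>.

Step 1: prey: 13+1-11=3; pred: 23+5-11=17
Step 2: prey: 3+0-2=1; pred: 17+1-8=10
Step 3: prey: 1+0-0=1; pred: 10+0-5=5
Step 4: prey: 1+0-0=1; pred: 5+0-2=3
Step 5: prey: 1+0-0=1; pred: 3+0-1=2
Step 6: prey: 1+0-0=1; pred: 2+0-1=1
Step 7: prey: 1+0-0=1; pred: 1+0-0=1
Steps 8-15: state stable at prey=1, pred=1 (no change)
No extinction within 15 steps

Answer: 16 both-alive 1 1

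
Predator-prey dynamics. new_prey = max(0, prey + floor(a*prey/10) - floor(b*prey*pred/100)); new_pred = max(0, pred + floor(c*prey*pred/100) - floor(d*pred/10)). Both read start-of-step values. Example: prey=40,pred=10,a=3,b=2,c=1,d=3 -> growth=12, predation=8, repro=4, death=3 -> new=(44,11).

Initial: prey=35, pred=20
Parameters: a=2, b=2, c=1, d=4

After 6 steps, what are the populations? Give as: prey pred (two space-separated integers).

Step 1: prey: 35+7-14=28; pred: 20+7-8=19
Step 2: prey: 28+5-10=23; pred: 19+5-7=17
Step 3: prey: 23+4-7=20; pred: 17+3-6=14
Step 4: prey: 20+4-5=19; pred: 14+2-5=11
Step 5: prey: 19+3-4=18; pred: 11+2-4=9
Step 6: prey: 18+3-3=18; pred: 9+1-3=7

Answer: 18 7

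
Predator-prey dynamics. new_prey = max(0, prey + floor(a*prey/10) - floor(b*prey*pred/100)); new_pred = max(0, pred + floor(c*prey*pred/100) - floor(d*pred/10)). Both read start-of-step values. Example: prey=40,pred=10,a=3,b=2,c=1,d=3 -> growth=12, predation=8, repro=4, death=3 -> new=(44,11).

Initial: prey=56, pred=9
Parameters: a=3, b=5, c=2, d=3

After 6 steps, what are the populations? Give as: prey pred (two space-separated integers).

Step 1: prey: 56+16-25=47; pred: 9+10-2=17
Step 2: prey: 47+14-39=22; pred: 17+15-5=27
Step 3: prey: 22+6-29=0; pred: 27+11-8=30
Step 4: prey: 0+0-0=0; pred: 30+0-9=21
Step 5: prey: 0+0-0=0; pred: 21+0-6=15
Step 6: prey: 0+0-0=0; pred: 15+0-4=11

Answer: 0 11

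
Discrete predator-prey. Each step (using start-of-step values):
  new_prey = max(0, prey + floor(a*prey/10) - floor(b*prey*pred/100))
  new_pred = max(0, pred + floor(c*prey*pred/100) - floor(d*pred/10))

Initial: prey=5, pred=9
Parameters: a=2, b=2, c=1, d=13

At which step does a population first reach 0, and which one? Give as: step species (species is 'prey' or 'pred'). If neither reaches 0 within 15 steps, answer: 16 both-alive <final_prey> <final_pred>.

Answer: 1 pred

Derivation:
Step 1: prey: 5+1-0=6; pred: 9+0-11=0
First extinction: pred at step 1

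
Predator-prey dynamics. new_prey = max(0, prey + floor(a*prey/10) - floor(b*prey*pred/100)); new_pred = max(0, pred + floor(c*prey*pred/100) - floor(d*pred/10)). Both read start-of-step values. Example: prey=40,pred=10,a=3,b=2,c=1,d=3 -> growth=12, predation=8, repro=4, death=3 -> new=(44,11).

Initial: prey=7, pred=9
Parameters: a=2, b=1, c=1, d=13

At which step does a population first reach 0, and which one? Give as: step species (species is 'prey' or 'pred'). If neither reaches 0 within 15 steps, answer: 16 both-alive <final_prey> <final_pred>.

Answer: 1 pred

Derivation:
Step 1: prey: 7+1-0=8; pred: 9+0-11=0
First extinction: pred at step 1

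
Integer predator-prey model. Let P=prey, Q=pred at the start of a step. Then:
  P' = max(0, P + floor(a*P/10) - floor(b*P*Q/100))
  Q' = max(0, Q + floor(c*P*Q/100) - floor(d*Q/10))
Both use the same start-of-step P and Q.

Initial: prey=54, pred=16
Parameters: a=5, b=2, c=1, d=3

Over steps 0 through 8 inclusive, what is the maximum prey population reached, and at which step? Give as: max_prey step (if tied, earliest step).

Step 1: prey: 54+27-17=64; pred: 16+8-4=20
Step 2: prey: 64+32-25=71; pred: 20+12-6=26
Step 3: prey: 71+35-36=70; pred: 26+18-7=37
Step 4: prey: 70+35-51=54; pred: 37+25-11=51
Step 5: prey: 54+27-55=26; pred: 51+27-15=63
Step 6: prey: 26+13-32=7; pred: 63+16-18=61
Step 7: prey: 7+3-8=2; pred: 61+4-18=47
Step 8: prey: 2+1-1=2; pred: 47+0-14=33
Max prey = 71 at step 2

Answer: 71 2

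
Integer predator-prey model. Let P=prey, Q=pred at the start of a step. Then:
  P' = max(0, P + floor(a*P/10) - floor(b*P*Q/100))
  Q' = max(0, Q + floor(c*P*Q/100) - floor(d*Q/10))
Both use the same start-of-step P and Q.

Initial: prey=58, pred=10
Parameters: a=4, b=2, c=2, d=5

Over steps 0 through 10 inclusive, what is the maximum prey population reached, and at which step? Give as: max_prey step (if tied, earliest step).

Step 1: prey: 58+23-11=70; pred: 10+11-5=16
Step 2: prey: 70+28-22=76; pred: 16+22-8=30
Step 3: prey: 76+30-45=61; pred: 30+45-15=60
Step 4: prey: 61+24-73=12; pred: 60+73-30=103
Step 5: prey: 12+4-24=0; pred: 103+24-51=76
Step 6: prey: 0+0-0=0; pred: 76+0-38=38
Step 7: prey: 0+0-0=0; pred: 38+0-19=19
Step 8: prey: 0+0-0=0; pred: 19+0-9=10
Step 9: prey: 0+0-0=0; pred: 10+0-5=5
Step 10: prey: 0+0-0=0; pred: 5+0-2=3
Max prey = 76 at step 2

Answer: 76 2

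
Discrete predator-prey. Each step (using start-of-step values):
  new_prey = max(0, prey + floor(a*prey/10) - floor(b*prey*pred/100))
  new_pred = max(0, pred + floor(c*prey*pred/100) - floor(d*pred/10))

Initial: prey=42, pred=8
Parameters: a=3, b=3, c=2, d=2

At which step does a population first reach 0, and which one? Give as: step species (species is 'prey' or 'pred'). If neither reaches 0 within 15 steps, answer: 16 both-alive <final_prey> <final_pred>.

Answer: 5 prey

Derivation:
Step 1: prey: 42+12-10=44; pred: 8+6-1=13
Step 2: prey: 44+13-17=40; pred: 13+11-2=22
Step 3: prey: 40+12-26=26; pred: 22+17-4=35
Step 4: prey: 26+7-27=6; pred: 35+18-7=46
Step 5: prey: 6+1-8=0; pred: 46+5-9=42
First extinction: prey at step 5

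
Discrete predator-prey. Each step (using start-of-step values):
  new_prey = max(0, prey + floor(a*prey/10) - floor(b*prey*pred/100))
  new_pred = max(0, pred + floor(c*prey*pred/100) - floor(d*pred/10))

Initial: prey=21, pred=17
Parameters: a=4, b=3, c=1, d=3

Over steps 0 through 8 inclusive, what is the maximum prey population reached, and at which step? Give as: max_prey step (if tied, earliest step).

Answer: 29 8

Derivation:
Step 1: prey: 21+8-10=19; pred: 17+3-5=15
Step 2: prey: 19+7-8=18; pred: 15+2-4=13
Step 3: prey: 18+7-7=18; pred: 13+2-3=12
Step 4: prey: 18+7-6=19; pred: 12+2-3=11
Step 5: prey: 19+7-6=20; pred: 11+2-3=10
Step 6: prey: 20+8-6=22; pred: 10+2-3=9
Step 7: prey: 22+8-5=25; pred: 9+1-2=8
Step 8: prey: 25+10-6=29; pred: 8+2-2=8
Max prey = 29 at step 8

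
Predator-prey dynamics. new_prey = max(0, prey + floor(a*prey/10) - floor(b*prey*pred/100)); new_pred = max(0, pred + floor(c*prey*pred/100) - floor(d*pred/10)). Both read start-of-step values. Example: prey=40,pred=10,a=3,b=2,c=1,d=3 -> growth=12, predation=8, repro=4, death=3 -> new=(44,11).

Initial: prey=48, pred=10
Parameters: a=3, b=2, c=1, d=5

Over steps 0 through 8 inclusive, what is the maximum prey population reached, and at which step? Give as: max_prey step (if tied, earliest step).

Step 1: prey: 48+14-9=53; pred: 10+4-5=9
Step 2: prey: 53+15-9=59; pred: 9+4-4=9
Step 3: prey: 59+17-10=66; pred: 9+5-4=10
Step 4: prey: 66+19-13=72; pred: 10+6-5=11
Step 5: prey: 72+21-15=78; pred: 11+7-5=13
Step 6: prey: 78+23-20=81; pred: 13+10-6=17
Step 7: prey: 81+24-27=78; pred: 17+13-8=22
Step 8: prey: 78+23-34=67; pred: 22+17-11=28
Max prey = 81 at step 6

Answer: 81 6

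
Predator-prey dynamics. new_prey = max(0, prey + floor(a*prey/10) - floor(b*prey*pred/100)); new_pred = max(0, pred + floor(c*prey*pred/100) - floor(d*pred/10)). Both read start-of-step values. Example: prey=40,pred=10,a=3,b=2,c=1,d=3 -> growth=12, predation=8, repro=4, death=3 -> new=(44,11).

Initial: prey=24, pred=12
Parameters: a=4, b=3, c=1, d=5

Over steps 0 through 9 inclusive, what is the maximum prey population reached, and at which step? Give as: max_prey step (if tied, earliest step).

Step 1: prey: 24+9-8=25; pred: 12+2-6=8
Step 2: prey: 25+10-6=29; pred: 8+2-4=6
Step 3: prey: 29+11-5=35; pred: 6+1-3=4
Step 4: prey: 35+14-4=45; pred: 4+1-2=3
Step 5: prey: 45+18-4=59; pred: 3+1-1=3
Step 6: prey: 59+23-5=77; pred: 3+1-1=3
Step 7: prey: 77+30-6=101; pred: 3+2-1=4
Step 8: prey: 101+40-12=129; pred: 4+4-2=6
Step 9: prey: 129+51-23=157; pred: 6+7-3=10
Max prey = 157 at step 9

Answer: 157 9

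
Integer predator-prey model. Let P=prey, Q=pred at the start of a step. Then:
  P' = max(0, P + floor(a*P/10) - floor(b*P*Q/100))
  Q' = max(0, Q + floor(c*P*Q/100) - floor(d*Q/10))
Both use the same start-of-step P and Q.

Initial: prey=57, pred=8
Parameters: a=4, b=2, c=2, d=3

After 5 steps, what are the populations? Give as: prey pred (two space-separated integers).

Answer: 0 94

Derivation:
Step 1: prey: 57+22-9=70; pred: 8+9-2=15
Step 2: prey: 70+28-21=77; pred: 15+21-4=32
Step 3: prey: 77+30-49=58; pred: 32+49-9=72
Step 4: prey: 58+23-83=0; pred: 72+83-21=134
Step 5: prey: 0+0-0=0; pred: 134+0-40=94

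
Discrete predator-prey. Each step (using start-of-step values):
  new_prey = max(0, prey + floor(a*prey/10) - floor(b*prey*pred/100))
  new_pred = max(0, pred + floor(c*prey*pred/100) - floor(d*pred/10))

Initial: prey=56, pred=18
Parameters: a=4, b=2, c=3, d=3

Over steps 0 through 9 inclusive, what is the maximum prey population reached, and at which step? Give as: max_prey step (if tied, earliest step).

Step 1: prey: 56+22-20=58; pred: 18+30-5=43
Step 2: prey: 58+23-49=32; pred: 43+74-12=105
Step 3: prey: 32+12-67=0; pred: 105+100-31=174
Step 4: prey: 0+0-0=0; pred: 174+0-52=122
Step 5: prey: 0+0-0=0; pred: 122+0-36=86
Step 6: prey: 0+0-0=0; pred: 86+0-25=61
Step 7: prey: 0+0-0=0; pred: 61+0-18=43
Step 8: prey: 0+0-0=0; pred: 43+0-12=31
Step 9: prey: 0+0-0=0; pred: 31+0-9=22
Max prey = 58 at step 1

Answer: 58 1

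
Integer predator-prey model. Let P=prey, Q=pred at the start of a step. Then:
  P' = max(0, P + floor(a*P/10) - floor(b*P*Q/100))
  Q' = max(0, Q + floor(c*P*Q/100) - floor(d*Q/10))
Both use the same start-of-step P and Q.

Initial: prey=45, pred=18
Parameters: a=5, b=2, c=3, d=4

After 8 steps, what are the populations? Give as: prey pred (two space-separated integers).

Answer: 0 12

Derivation:
Step 1: prey: 45+22-16=51; pred: 18+24-7=35
Step 2: prey: 51+25-35=41; pred: 35+53-14=74
Step 3: prey: 41+20-60=1; pred: 74+91-29=136
Step 4: prey: 1+0-2=0; pred: 136+4-54=86
Step 5: prey: 0+0-0=0; pred: 86+0-34=52
Step 6: prey: 0+0-0=0; pred: 52+0-20=32
Step 7: prey: 0+0-0=0; pred: 32+0-12=20
Step 8: prey: 0+0-0=0; pred: 20+0-8=12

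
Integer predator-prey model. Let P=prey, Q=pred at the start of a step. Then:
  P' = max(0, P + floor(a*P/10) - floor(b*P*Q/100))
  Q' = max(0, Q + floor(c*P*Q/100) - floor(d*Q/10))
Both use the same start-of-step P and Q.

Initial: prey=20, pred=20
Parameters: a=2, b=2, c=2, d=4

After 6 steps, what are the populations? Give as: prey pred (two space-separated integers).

Answer: 10 8

Derivation:
Step 1: prey: 20+4-8=16; pred: 20+8-8=20
Step 2: prey: 16+3-6=13; pred: 20+6-8=18
Step 3: prey: 13+2-4=11; pred: 18+4-7=15
Step 4: prey: 11+2-3=10; pred: 15+3-6=12
Step 5: prey: 10+2-2=10; pred: 12+2-4=10
Step 6: prey: 10+2-2=10; pred: 10+2-4=8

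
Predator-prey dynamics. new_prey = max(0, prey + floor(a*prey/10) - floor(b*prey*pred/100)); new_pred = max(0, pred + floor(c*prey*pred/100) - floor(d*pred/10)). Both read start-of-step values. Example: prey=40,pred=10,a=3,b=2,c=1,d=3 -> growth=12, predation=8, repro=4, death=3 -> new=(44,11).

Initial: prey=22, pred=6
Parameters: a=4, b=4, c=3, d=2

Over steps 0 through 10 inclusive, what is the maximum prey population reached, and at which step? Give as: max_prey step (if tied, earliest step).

Answer: 27 2

Derivation:
Step 1: prey: 22+8-5=25; pred: 6+3-1=8
Step 2: prey: 25+10-8=27; pred: 8+6-1=13
Step 3: prey: 27+10-14=23; pred: 13+10-2=21
Step 4: prey: 23+9-19=13; pred: 21+14-4=31
Step 5: prey: 13+5-16=2; pred: 31+12-6=37
Step 6: prey: 2+0-2=0; pred: 37+2-7=32
Step 7: prey: 0+0-0=0; pred: 32+0-6=26
Step 8: prey: 0+0-0=0; pred: 26+0-5=21
Step 9: prey: 0+0-0=0; pred: 21+0-4=17
Step 10: prey: 0+0-0=0; pred: 17+0-3=14
Max prey = 27 at step 2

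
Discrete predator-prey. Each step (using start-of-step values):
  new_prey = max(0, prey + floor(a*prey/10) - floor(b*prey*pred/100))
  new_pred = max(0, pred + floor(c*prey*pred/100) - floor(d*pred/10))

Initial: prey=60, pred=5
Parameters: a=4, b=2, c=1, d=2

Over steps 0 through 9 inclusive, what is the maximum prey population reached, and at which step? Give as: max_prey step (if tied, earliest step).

Answer: 119 4

Derivation:
Step 1: prey: 60+24-6=78; pred: 5+3-1=7
Step 2: prey: 78+31-10=99; pred: 7+5-1=11
Step 3: prey: 99+39-21=117; pred: 11+10-2=19
Step 4: prey: 117+46-44=119; pred: 19+22-3=38
Step 5: prey: 119+47-90=76; pred: 38+45-7=76
Step 6: prey: 76+30-115=0; pred: 76+57-15=118
Step 7: prey: 0+0-0=0; pred: 118+0-23=95
Step 8: prey: 0+0-0=0; pred: 95+0-19=76
Step 9: prey: 0+0-0=0; pred: 76+0-15=61
Max prey = 119 at step 4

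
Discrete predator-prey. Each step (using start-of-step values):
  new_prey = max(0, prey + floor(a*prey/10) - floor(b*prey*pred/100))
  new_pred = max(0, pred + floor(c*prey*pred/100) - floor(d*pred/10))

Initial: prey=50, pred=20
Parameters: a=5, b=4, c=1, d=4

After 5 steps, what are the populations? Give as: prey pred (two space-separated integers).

Step 1: prey: 50+25-40=35; pred: 20+10-8=22
Step 2: prey: 35+17-30=22; pred: 22+7-8=21
Step 3: prey: 22+11-18=15; pred: 21+4-8=17
Step 4: prey: 15+7-10=12; pred: 17+2-6=13
Step 5: prey: 12+6-6=12; pred: 13+1-5=9

Answer: 12 9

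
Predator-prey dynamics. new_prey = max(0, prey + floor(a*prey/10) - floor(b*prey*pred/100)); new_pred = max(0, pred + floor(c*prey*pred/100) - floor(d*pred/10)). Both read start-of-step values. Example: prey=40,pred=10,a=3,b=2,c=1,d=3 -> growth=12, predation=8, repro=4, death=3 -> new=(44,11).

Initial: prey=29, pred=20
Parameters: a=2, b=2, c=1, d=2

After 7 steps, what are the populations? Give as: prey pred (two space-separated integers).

Step 1: prey: 29+5-11=23; pred: 20+5-4=21
Step 2: prey: 23+4-9=18; pred: 21+4-4=21
Step 3: prey: 18+3-7=14; pred: 21+3-4=20
Step 4: prey: 14+2-5=11; pred: 20+2-4=18
Step 5: prey: 11+2-3=10; pred: 18+1-3=16
Step 6: prey: 10+2-3=9; pred: 16+1-3=14
Step 7: prey: 9+1-2=8; pred: 14+1-2=13

Answer: 8 13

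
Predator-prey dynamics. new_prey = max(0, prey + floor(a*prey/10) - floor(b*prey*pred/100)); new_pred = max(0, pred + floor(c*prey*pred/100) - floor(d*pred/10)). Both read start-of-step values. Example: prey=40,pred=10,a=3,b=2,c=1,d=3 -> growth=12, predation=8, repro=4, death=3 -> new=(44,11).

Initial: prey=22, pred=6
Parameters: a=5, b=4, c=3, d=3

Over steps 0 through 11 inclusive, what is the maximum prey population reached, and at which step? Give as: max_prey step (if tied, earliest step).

Answer: 35 3

Derivation:
Step 1: prey: 22+11-5=28; pred: 6+3-1=8
Step 2: prey: 28+14-8=34; pred: 8+6-2=12
Step 3: prey: 34+17-16=35; pred: 12+12-3=21
Step 4: prey: 35+17-29=23; pred: 21+22-6=37
Step 5: prey: 23+11-34=0; pred: 37+25-11=51
Step 6: prey: 0+0-0=0; pred: 51+0-15=36
Step 7: prey: 0+0-0=0; pred: 36+0-10=26
Step 8: prey: 0+0-0=0; pred: 26+0-7=19
Step 9: prey: 0+0-0=0; pred: 19+0-5=14
Step 10: prey: 0+0-0=0; pred: 14+0-4=10
Step 11: prey: 0+0-0=0; pred: 10+0-3=7
Max prey = 35 at step 3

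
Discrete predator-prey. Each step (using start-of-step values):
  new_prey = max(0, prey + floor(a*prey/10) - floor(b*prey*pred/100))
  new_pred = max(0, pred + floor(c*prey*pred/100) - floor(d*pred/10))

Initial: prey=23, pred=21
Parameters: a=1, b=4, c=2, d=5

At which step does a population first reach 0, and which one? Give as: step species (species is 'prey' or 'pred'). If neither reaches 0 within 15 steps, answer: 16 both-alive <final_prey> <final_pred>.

Answer: 16 both-alive 2 1

Derivation:
Step 1: prey: 23+2-19=6; pred: 21+9-10=20
Step 2: prey: 6+0-4=2; pred: 20+2-10=12
Step 3: prey: 2+0-0=2; pred: 12+0-6=6
Step 4: prey: 2+0-0=2; pred: 6+0-3=3
Step 5: prey: 2+0-0=2; pred: 3+0-1=2
Step 6: prey: 2+0-0=2; pred: 2+0-1=1
Step 7: prey: 2+0-0=2; pred: 1+0-0=1
Steps 8-15: state stable at prey=2, pred=1 (no change)
No extinction within 15 steps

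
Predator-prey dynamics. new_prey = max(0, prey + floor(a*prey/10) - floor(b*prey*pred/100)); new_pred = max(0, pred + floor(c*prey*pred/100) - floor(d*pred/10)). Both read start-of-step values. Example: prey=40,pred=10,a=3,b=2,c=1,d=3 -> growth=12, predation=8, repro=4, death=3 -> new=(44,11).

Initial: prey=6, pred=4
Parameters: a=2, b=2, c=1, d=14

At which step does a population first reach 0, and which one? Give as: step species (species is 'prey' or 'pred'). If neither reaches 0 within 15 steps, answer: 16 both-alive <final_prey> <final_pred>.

Step 1: prey: 6+1-0=7; pred: 4+0-5=0
First extinction: pred at step 1

Answer: 1 pred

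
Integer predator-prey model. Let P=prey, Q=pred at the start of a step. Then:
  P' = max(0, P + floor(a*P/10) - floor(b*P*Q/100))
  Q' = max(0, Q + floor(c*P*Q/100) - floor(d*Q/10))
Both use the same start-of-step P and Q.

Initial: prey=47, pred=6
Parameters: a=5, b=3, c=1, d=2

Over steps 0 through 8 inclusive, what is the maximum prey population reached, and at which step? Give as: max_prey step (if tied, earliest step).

Answer: 98 4

Derivation:
Step 1: prey: 47+23-8=62; pred: 6+2-1=7
Step 2: prey: 62+31-13=80; pred: 7+4-1=10
Step 3: prey: 80+40-24=96; pred: 10+8-2=16
Step 4: prey: 96+48-46=98; pred: 16+15-3=28
Step 5: prey: 98+49-82=65; pred: 28+27-5=50
Step 6: prey: 65+32-97=0; pred: 50+32-10=72
Step 7: prey: 0+0-0=0; pred: 72+0-14=58
Step 8: prey: 0+0-0=0; pred: 58+0-11=47
Max prey = 98 at step 4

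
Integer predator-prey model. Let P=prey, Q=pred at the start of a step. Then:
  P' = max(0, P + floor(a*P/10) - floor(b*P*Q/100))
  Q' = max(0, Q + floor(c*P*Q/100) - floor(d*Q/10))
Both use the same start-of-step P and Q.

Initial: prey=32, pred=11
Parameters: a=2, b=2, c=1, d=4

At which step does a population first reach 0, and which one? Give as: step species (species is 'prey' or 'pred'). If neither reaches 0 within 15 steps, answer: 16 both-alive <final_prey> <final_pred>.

Step 1: prey: 32+6-7=31; pred: 11+3-4=10
Step 2: prey: 31+6-6=31; pred: 10+3-4=9
Step 3: prey: 31+6-5=32; pred: 9+2-3=8
Step 4: prey: 32+6-5=33; pred: 8+2-3=7
Step 5: prey: 33+6-4=35; pred: 7+2-2=7
Step 6: prey: 35+7-4=38; pred: 7+2-2=7
Step 7: prey: 38+7-5=40; pred: 7+2-2=7
Step 8: prey: 40+8-5=43; pred: 7+2-2=7
Step 9: prey: 43+8-6=45; pred: 7+3-2=8
Step 10: prey: 45+9-7=47; pred: 8+3-3=8
Step 11: prey: 47+9-7=49; pred: 8+3-3=8
Step 12: prey: 49+9-7=51; pred: 8+3-3=8
Step 13: prey: 51+10-8=53; pred: 8+4-3=9
Step 14: prey: 53+10-9=54; pred: 9+4-3=10
Step 15: prey: 54+10-10=54; pred: 10+5-4=11
No extinction within 15 steps

Answer: 16 both-alive 54 11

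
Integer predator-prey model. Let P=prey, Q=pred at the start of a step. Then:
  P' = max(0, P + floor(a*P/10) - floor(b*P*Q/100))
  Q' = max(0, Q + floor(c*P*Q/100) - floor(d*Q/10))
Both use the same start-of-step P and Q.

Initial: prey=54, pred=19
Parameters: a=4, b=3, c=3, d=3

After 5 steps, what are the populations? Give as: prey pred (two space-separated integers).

Step 1: prey: 54+21-30=45; pred: 19+30-5=44
Step 2: prey: 45+18-59=4; pred: 44+59-13=90
Step 3: prey: 4+1-10=0; pred: 90+10-27=73
Step 4: prey: 0+0-0=0; pred: 73+0-21=52
Step 5: prey: 0+0-0=0; pred: 52+0-15=37

Answer: 0 37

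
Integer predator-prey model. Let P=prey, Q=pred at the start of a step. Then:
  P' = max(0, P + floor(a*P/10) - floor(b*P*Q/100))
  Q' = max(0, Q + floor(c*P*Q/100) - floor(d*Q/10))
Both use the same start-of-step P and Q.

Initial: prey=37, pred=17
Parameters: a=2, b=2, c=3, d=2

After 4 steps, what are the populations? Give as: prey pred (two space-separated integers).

Answer: 0 62

Derivation:
Step 1: prey: 37+7-12=32; pred: 17+18-3=32
Step 2: prey: 32+6-20=18; pred: 32+30-6=56
Step 3: prey: 18+3-20=1; pred: 56+30-11=75
Step 4: prey: 1+0-1=0; pred: 75+2-15=62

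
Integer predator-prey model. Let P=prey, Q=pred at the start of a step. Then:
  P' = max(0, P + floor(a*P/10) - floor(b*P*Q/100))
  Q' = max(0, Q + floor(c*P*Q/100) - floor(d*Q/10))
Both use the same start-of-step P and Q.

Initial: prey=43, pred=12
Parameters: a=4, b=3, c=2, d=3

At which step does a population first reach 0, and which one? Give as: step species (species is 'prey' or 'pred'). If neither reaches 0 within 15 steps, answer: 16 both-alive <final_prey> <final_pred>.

Step 1: prey: 43+17-15=45; pred: 12+10-3=19
Step 2: prey: 45+18-25=38; pred: 19+17-5=31
Step 3: prey: 38+15-35=18; pred: 31+23-9=45
Step 4: prey: 18+7-24=1; pred: 45+16-13=48
Step 5: prey: 1+0-1=0; pred: 48+0-14=34
First extinction: prey at step 5

Answer: 5 prey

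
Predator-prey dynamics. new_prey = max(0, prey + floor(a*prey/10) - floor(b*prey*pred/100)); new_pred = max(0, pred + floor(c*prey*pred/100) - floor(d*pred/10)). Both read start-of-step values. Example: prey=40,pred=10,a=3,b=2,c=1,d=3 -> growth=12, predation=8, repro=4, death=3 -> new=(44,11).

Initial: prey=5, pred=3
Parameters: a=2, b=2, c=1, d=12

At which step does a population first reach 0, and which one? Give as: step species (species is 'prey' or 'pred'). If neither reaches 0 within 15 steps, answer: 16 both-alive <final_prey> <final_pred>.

Step 1: prey: 5+1-0=6; pred: 3+0-3=0
First extinction: pred at step 1

Answer: 1 pred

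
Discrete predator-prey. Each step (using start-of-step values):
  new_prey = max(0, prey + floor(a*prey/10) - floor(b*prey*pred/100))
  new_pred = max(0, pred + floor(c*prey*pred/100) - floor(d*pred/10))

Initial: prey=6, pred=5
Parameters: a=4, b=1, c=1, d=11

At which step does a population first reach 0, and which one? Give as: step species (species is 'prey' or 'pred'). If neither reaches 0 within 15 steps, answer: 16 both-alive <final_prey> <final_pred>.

Answer: 1 pred

Derivation:
Step 1: prey: 6+2-0=8; pred: 5+0-5=0
First extinction: pred at step 1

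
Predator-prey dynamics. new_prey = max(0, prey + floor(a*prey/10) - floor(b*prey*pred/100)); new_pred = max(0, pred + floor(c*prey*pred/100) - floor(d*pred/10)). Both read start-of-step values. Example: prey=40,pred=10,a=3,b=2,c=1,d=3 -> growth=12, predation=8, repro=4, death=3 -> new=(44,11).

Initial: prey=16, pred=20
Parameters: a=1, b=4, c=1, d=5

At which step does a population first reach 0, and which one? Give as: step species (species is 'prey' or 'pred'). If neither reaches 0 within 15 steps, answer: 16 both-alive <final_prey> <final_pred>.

Answer: 16 both-alive 3 1

Derivation:
Step 1: prey: 16+1-12=5; pred: 20+3-10=13
Step 2: prey: 5+0-2=3; pred: 13+0-6=7
Step 3: prey: 3+0-0=3; pred: 7+0-3=4
Step 4: prey: 3+0-0=3; pred: 4+0-2=2
Step 5: prey: 3+0-0=3; pred: 2+0-1=1
Step 6: prey: 3+0-0=3; pred: 1+0-0=1
Steps 7-15: state stable at prey=3, pred=1 (no change)
No extinction within 15 steps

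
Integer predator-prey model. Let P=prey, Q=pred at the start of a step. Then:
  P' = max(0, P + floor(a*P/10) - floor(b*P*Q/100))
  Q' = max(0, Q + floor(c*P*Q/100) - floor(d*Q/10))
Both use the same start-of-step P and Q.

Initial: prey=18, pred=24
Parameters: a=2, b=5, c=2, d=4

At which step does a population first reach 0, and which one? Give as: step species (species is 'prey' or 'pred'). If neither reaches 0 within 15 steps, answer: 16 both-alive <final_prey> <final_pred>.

Answer: 1 prey

Derivation:
Step 1: prey: 18+3-21=0; pred: 24+8-9=23
First extinction: prey at step 1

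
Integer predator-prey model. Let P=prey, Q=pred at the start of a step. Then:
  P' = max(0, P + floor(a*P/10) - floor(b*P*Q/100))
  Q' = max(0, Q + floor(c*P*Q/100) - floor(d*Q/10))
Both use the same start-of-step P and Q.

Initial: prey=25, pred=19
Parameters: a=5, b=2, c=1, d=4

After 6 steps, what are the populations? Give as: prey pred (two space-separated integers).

Answer: 81 18

Derivation:
Step 1: prey: 25+12-9=28; pred: 19+4-7=16
Step 2: prey: 28+14-8=34; pred: 16+4-6=14
Step 3: prey: 34+17-9=42; pred: 14+4-5=13
Step 4: prey: 42+21-10=53; pred: 13+5-5=13
Step 5: prey: 53+26-13=66; pred: 13+6-5=14
Step 6: prey: 66+33-18=81; pred: 14+9-5=18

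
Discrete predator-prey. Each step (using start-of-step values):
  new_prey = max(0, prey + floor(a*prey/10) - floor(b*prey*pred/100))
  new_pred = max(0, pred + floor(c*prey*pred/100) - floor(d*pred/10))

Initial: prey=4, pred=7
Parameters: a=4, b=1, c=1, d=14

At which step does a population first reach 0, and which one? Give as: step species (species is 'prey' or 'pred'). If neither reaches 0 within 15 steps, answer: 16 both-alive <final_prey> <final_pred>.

Step 1: prey: 4+1-0=5; pred: 7+0-9=0
First extinction: pred at step 1

Answer: 1 pred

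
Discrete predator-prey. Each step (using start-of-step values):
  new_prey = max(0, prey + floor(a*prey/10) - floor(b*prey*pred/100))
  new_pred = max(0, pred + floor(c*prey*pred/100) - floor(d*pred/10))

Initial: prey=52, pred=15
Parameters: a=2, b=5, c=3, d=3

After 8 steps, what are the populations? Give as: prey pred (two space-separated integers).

Step 1: prey: 52+10-39=23; pred: 15+23-4=34
Step 2: prey: 23+4-39=0; pred: 34+23-10=47
Step 3: prey: 0+0-0=0; pred: 47+0-14=33
Step 4: prey: 0+0-0=0; pred: 33+0-9=24
Step 5: prey: 0+0-0=0; pred: 24+0-7=17
Step 6: prey: 0+0-0=0; pred: 17+0-5=12
Step 7: prey: 0+0-0=0; pred: 12+0-3=9
Step 8: prey: 0+0-0=0; pred: 9+0-2=7

Answer: 0 7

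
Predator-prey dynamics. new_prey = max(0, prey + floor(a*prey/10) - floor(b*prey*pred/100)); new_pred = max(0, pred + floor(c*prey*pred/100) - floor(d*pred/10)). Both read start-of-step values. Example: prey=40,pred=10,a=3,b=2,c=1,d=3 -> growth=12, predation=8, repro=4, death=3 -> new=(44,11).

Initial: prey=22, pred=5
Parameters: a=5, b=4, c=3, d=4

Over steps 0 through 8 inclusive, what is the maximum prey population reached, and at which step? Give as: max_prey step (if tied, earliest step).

Answer: 42 3

Derivation:
Step 1: prey: 22+11-4=29; pred: 5+3-2=6
Step 2: prey: 29+14-6=37; pred: 6+5-2=9
Step 3: prey: 37+18-13=42; pred: 9+9-3=15
Step 4: prey: 42+21-25=38; pred: 15+18-6=27
Step 5: prey: 38+19-41=16; pred: 27+30-10=47
Step 6: prey: 16+8-30=0; pred: 47+22-18=51
Step 7: prey: 0+0-0=0; pred: 51+0-20=31
Step 8: prey: 0+0-0=0; pred: 31+0-12=19
Max prey = 42 at step 3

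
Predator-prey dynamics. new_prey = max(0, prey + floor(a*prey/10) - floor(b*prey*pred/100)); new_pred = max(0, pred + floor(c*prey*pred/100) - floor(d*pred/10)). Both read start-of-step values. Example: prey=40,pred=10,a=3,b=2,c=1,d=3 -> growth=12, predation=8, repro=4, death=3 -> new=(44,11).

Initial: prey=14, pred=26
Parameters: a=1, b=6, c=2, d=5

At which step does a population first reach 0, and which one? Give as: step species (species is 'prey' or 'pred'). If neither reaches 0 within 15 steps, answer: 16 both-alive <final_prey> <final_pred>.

Step 1: prey: 14+1-21=0; pred: 26+7-13=20
First extinction: prey at step 1

Answer: 1 prey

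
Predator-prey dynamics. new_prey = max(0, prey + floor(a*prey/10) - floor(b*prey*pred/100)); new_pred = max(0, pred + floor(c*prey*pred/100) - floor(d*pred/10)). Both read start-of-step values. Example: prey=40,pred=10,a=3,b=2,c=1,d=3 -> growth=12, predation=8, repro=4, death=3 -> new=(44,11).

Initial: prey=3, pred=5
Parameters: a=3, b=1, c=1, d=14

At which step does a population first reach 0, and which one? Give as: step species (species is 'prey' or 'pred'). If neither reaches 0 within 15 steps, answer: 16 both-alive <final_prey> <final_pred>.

Answer: 1 pred

Derivation:
Step 1: prey: 3+0-0=3; pred: 5+0-7=0
First extinction: pred at step 1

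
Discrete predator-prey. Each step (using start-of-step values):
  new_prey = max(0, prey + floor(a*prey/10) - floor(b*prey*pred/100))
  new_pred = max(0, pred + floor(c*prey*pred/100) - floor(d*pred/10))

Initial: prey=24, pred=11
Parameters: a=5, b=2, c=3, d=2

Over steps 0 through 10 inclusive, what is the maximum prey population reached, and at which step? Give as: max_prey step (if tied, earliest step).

Step 1: prey: 24+12-5=31; pred: 11+7-2=16
Step 2: prey: 31+15-9=37; pred: 16+14-3=27
Step 3: prey: 37+18-19=36; pred: 27+29-5=51
Step 4: prey: 36+18-36=18; pred: 51+55-10=96
Step 5: prey: 18+9-34=0; pred: 96+51-19=128
Step 6: prey: 0+0-0=0; pred: 128+0-25=103
Step 7: prey: 0+0-0=0; pred: 103+0-20=83
Step 8: prey: 0+0-0=0; pred: 83+0-16=67
Step 9: prey: 0+0-0=0; pred: 67+0-13=54
Step 10: prey: 0+0-0=0; pred: 54+0-10=44
Max prey = 37 at step 2

Answer: 37 2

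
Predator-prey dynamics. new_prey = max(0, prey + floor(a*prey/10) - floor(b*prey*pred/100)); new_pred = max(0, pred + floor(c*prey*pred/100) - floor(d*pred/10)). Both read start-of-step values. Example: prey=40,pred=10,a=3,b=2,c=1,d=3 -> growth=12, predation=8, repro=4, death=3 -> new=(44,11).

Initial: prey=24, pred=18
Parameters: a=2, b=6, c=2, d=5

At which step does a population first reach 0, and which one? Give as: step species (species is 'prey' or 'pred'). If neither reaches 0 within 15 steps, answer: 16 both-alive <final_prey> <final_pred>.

Step 1: prey: 24+4-25=3; pred: 18+8-9=17
Step 2: prey: 3+0-3=0; pred: 17+1-8=10
First extinction: prey at step 2

Answer: 2 prey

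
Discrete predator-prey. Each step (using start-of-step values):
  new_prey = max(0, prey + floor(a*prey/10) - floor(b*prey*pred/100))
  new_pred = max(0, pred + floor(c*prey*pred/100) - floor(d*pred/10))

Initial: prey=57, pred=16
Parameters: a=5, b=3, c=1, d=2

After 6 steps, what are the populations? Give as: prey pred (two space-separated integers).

Answer: 1 32

Derivation:
Step 1: prey: 57+28-27=58; pred: 16+9-3=22
Step 2: prey: 58+29-38=49; pred: 22+12-4=30
Step 3: prey: 49+24-44=29; pred: 30+14-6=38
Step 4: prey: 29+14-33=10; pred: 38+11-7=42
Step 5: prey: 10+5-12=3; pred: 42+4-8=38
Step 6: prey: 3+1-3=1; pred: 38+1-7=32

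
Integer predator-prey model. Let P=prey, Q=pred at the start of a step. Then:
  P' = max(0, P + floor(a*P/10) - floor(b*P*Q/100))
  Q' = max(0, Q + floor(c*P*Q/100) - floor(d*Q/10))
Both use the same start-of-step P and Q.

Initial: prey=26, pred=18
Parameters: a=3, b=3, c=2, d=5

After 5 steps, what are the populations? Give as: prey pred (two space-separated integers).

Step 1: prey: 26+7-14=19; pred: 18+9-9=18
Step 2: prey: 19+5-10=14; pred: 18+6-9=15
Step 3: prey: 14+4-6=12; pred: 15+4-7=12
Step 4: prey: 12+3-4=11; pred: 12+2-6=8
Step 5: prey: 11+3-2=12; pred: 8+1-4=5

Answer: 12 5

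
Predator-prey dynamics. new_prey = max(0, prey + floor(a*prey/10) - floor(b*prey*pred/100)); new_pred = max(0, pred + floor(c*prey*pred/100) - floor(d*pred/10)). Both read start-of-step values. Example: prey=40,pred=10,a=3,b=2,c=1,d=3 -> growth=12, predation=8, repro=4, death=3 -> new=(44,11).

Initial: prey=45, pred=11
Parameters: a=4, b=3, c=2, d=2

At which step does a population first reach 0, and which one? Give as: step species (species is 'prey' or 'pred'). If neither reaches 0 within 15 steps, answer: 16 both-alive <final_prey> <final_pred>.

Step 1: prey: 45+18-14=49; pred: 11+9-2=18
Step 2: prey: 49+19-26=42; pred: 18+17-3=32
Step 3: prey: 42+16-40=18; pred: 32+26-6=52
Step 4: prey: 18+7-28=0; pred: 52+18-10=60
First extinction: prey at step 4

Answer: 4 prey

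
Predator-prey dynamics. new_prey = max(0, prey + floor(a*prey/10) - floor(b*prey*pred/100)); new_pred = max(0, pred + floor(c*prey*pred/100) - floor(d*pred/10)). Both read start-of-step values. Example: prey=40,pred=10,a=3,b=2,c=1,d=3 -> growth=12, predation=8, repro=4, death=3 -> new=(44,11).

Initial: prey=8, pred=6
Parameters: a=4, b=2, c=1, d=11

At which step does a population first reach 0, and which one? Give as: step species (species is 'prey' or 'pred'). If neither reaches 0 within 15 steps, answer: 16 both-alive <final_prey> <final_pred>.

Step 1: prey: 8+3-0=11; pred: 6+0-6=0
First extinction: pred at step 1

Answer: 1 pred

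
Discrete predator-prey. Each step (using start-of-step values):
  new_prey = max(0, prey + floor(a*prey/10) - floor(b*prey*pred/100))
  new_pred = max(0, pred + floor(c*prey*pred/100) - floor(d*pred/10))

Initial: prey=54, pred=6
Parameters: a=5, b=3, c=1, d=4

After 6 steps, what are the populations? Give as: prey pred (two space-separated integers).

Answer: 16 66

Derivation:
Step 1: prey: 54+27-9=72; pred: 6+3-2=7
Step 2: prey: 72+36-15=93; pred: 7+5-2=10
Step 3: prey: 93+46-27=112; pred: 10+9-4=15
Step 4: prey: 112+56-50=118; pred: 15+16-6=25
Step 5: prey: 118+59-88=89; pred: 25+29-10=44
Step 6: prey: 89+44-117=16; pred: 44+39-17=66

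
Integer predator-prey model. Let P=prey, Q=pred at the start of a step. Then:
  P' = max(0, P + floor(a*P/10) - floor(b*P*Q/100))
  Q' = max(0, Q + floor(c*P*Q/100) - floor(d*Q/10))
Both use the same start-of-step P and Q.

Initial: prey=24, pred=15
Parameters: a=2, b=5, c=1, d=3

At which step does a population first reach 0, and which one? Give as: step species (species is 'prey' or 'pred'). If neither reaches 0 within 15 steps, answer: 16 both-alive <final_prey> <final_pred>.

Step 1: prey: 24+4-18=10; pred: 15+3-4=14
Step 2: prey: 10+2-7=5; pred: 14+1-4=11
Step 3: prey: 5+1-2=4; pred: 11+0-3=8
Step 4: prey: 4+0-1=3; pred: 8+0-2=6
Step 5: prey: 3+0-0=3; pred: 6+0-1=5
Step 6: prey: 3+0-0=3; pred: 5+0-1=4
Step 7: prey: 3+0-0=3; pred: 4+0-1=3
Step 8: prey: 3+0-0=3; pred: 3+0-0=3
Steps 9-15: state stable at prey=3, pred=3 (no change)
No extinction within 15 steps

Answer: 16 both-alive 3 3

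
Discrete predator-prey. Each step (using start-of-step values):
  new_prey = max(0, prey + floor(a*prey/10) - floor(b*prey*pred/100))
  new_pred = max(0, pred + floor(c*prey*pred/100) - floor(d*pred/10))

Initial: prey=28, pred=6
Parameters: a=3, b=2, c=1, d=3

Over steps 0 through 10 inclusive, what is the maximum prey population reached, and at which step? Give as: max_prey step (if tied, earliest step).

Answer: 68 7

Derivation:
Step 1: prey: 28+8-3=33; pred: 6+1-1=6
Step 2: prey: 33+9-3=39; pred: 6+1-1=6
Step 3: prey: 39+11-4=46; pred: 6+2-1=7
Step 4: prey: 46+13-6=53; pred: 7+3-2=8
Step 5: prey: 53+15-8=60; pred: 8+4-2=10
Step 6: prey: 60+18-12=66; pred: 10+6-3=13
Step 7: prey: 66+19-17=68; pred: 13+8-3=18
Step 8: prey: 68+20-24=64; pred: 18+12-5=25
Step 9: prey: 64+19-32=51; pred: 25+16-7=34
Step 10: prey: 51+15-34=32; pred: 34+17-10=41
Max prey = 68 at step 7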